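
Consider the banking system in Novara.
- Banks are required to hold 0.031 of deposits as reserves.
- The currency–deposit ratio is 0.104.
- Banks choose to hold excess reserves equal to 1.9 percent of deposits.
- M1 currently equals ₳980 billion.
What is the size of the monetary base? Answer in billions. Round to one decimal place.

₳136.7 billion

The money multiplier is m = (1 + c) / (rr + e + c) = (1 + 0.104) / (0.031 + 0.019 + 0.104) ≈ 7.16883.
MB = M / m = 980 / 7.16883 ≈ 136.7029 billion.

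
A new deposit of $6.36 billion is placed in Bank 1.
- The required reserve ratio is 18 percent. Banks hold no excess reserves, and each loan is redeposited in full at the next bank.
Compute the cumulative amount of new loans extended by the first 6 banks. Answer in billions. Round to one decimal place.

$20.2 billion

Bank i lends (1 − rr)^i of the original deposit: Bank 1 lends 6.36·0.8200 = 5.2152, Bank 2 lends 6.36·0.8200² ≈ 4.2765, and so on.
Summing a geometric series: total = 6.36·[0.8200·(1 − 0.8200^6) / (1 − 0.8200)] ≈ 20.1652 billion.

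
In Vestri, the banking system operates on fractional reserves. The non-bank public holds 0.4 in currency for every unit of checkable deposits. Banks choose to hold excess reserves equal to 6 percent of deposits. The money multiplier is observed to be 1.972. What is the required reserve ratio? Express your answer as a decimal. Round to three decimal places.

0.250

Using m = 1.972. Since m = (1 + c)/(c + rr + e), the denominator satisfies c + rr + e = (1 + c)/m = (1 + 0.4) / 1.972 ≈ 0.709939.
With c = 0.4 and e = 0.06, the required reserve ratio is 0.709939 − 0.4 − 0.06 = 0.249939.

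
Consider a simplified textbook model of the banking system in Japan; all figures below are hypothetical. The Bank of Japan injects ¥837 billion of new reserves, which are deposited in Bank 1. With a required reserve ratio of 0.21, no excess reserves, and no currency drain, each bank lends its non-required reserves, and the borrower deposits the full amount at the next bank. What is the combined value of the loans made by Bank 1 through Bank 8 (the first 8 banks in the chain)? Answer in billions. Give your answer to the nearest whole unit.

¥2671 billion

Bank i lends (1 − rr)^i of the original deposit: Bank 1 lends 837·0.7900 = 661.2300, Bank 2 lends 837·0.7900² = 522.3717, and so on.
Summing a geometric series: total = 837·[0.7900·(1 − 0.7900^8) / (1 − 0.7900)] ≈ 2671.0201 billion.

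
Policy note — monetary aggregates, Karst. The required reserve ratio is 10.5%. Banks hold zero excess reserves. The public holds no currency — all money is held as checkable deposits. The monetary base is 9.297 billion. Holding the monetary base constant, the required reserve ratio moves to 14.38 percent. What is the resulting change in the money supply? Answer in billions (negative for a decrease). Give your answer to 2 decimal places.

Initially m₁ = 1 / (0.105) ≈ 9.5238, so M₁ = 9.5238 × 9.297 ≈ 88.5428 billion.
After the change m₂ = 1 / (0.1438) ≈ 6.9541, so M₂ = 6.9541 × 9.297 ≈ 64.6523 billion.
ΔM = M₂ − M₁ = 64.6523 − 88.5428 = -23.8905 billion.

-23.89 billion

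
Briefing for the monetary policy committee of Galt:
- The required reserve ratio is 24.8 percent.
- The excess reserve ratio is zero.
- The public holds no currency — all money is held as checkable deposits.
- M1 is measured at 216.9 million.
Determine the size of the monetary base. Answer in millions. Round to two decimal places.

53.79 million

With no currency drain and no excess reserves, the money multiplier is m = 1/rr = 1/0.248 ≈ 4.032258.
The monetary base is MB = M / m = 216.9 / 4.032258 ≈ 53.7912 million.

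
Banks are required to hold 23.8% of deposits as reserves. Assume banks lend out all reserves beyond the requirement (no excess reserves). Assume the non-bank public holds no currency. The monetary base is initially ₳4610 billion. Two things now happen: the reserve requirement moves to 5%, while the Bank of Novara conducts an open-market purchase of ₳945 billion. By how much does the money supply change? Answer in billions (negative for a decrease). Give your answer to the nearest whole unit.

Before: m₁ = 1 / (0.238) ≈ 4.20168, MB₁ = 4610, so M₁ = 4.20168 × 4610 = 19369.7448 billion.
After: m₂ = 1 / (0.05) = 20, MB₂ = 4610 + 945 = 5555, so M₂ = 20 × 5555 = 111100 billion.
ΔM = M₂ − M₁ = 111100 − 19369.7448 = 91730.2552 billion.

₳91730 billion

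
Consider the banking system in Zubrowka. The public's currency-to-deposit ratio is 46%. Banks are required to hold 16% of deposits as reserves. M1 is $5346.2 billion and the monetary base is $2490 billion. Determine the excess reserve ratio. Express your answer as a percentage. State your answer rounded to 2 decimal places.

Using m = M/MB = 5346.2/2490 ≈ 2.147068. Since m = (1 + c)/(c + rr + e), the denominator satisfies c + rr + e = (1 + c)/m = (1 + 0.46) / 2.147068 ≈ 0.679997.
With c = 0.46 and rr = 0.16, the excess reserve ratio is 0.679997 − 0.46 − 0.16 = 0.059997.

6.00%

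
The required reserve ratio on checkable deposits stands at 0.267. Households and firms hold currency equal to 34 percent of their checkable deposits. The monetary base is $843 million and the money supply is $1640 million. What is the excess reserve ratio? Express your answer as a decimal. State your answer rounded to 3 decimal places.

0.082

Using m = M/MB = 1640/843 ≈ 1.945433. Since m = (1 + c)/(c + rr + e), the denominator satisfies c + rr + e = (1 + c)/m = (1 + 0.34) / 1.945433 ≈ 0.688793.
With c = 0.34 and rr = 0.267, the excess reserve ratio is 0.688793 − 0.34 − 0.267 = 0.081793.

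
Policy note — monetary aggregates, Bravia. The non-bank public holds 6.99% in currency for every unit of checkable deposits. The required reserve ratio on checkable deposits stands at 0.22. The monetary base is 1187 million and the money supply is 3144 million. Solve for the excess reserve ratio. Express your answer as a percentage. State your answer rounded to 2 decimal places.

11.40%

Using m = M/MB = 3144/1187 ≈ 2.648694. Since m = (1 + c)/(c + rr + e), the denominator satisfies c + rr + e = (1 + c)/m = (1 + 0.0699) / 2.648694 ≈ 0.403935.
With c = 0.0699 and rr = 0.22, the excess reserve ratio is 0.403935 − 0.0699 − 0.22 = 0.114035.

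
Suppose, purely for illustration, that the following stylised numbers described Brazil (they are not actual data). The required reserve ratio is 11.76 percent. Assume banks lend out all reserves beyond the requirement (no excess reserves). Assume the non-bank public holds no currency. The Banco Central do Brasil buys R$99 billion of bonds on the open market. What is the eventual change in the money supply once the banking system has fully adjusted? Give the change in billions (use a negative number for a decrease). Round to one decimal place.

The simple money multiplier is m = 1/rr = 1/0.1176 ≈ 8.5034.
An open-market purchase increases the monetary base by 99 billion, so ΔM = m × ΔMB = 8.5034 × 99 = 841.8366 billion.

R$841.8 billion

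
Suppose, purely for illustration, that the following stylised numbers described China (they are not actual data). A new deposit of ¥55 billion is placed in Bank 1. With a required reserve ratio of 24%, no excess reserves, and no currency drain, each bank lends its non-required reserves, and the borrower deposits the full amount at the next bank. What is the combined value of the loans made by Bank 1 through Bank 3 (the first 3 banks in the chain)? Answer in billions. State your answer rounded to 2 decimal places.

Bank i lends (1 − rr)^i of the original deposit: Bank 1 lends 55·0.7600 = 41.8000, Bank 2 lends 55·0.7600² = 31.7680, and so on.
Summing a geometric series: total = 55·[0.7600·(1 − 0.7600^3) / (1 − 0.7600)] ≈ 97.7117 billion.

¥97.71 billion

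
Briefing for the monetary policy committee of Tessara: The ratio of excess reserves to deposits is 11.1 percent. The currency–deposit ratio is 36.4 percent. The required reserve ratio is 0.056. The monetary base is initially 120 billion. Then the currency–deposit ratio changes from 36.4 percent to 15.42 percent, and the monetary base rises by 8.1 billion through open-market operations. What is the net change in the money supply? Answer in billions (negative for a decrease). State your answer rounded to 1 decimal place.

152.1 billion

Before: m₁ = (1 + 0.364) / (0.056 + 0.111 + 0.364) ≈ 2.56874, MB₁ = 120, so M₁ = 2.56874 × 120 = 308.2488 billion.
After: m₂ = (1 + 0.1542) / (0.056 + 0.111 + 0.1542) ≈ 3.59340, MB₂ = 120 + 8.1 = 128.1, so M₂ = 3.59340 × 128.1 ≈ 460.3145 billion.
ΔM = M₂ − M₁ = 460.3145 − 308.2488 = 152.0657 billion.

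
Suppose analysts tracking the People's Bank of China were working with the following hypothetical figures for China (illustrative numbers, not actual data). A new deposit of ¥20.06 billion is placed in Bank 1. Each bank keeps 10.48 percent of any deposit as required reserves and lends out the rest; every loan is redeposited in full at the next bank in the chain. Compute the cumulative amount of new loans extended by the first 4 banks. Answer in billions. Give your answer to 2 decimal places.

¥61.31 billion

Bank i lends (1 − rr)^i of the original deposit: Bank 1 lends 20.06·0.8952 ≈ 17.9577, Bank 2 lends 20.06·0.8952² ≈ 16.0757, and so on.
Summing a geometric series: total = 20.06·[0.8952·(1 − 0.8952^4) / (1 − 0.8952)] ≈ 61.3073 billion.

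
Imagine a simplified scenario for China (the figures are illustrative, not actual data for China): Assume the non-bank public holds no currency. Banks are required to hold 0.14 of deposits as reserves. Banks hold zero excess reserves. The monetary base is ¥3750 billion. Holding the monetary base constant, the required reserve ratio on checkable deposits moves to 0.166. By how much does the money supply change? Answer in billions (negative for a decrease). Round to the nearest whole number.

-4195 billion

Initially m₁ = 1 / (0.14) ≈ 7.14286, so M₁ = 7.14286 × 3750 = 26785.725 billion.
After the change m₂ = 1 / (0.166) ≈ 6.02410, so M₂ = 6.02410 × 3750 = 22590.375 billion.
ΔM = M₂ − M₁ = 22590.375 − 26785.725 = -4195.35 billion.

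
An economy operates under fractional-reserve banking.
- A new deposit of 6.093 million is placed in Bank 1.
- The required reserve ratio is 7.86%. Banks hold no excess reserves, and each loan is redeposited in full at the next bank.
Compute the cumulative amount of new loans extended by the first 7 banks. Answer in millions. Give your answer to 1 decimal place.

Bank i lends (1 − rr)^i of the original deposit: Bank 1 lends 6.093·0.9214 ≈ 5.6141, Bank 2 lends 6.093·0.9214² ≈ 5.1728, and so on.
Summing a geometric series: total = 6.093·[0.9214·(1 − 0.9214^7) / (1 − 0.9214)] ≈ 31.1549 million.

31.2 million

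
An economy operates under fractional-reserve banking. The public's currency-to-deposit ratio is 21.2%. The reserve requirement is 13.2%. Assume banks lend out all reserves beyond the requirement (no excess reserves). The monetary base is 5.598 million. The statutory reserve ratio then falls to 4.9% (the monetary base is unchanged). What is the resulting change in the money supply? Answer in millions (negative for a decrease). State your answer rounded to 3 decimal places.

6.272 million

Initially m₁ = (1 + 0.212) / (0.132 + 0.212) ≈ 3.52326, so M₁ = 3.52326 × 5.598 ≈ 19.7232 million.
After the change m₂ = (1 + 0.212) / (0.049 + 0.212) ≈ 4.64368, so M₂ = 4.64368 × 5.598 ≈ 25.9953 million.
ΔM = M₂ − M₁ = 25.9953 − 19.7232 = 6.2721 million.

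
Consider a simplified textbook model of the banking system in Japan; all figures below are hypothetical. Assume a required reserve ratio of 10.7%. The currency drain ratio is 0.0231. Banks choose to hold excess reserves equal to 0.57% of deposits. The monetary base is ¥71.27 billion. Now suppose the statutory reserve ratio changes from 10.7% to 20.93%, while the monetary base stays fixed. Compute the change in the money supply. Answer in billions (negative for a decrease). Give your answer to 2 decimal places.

-230.70 billion

Initially m₁ = (1 + 0.0231) / (0.107 + 0.0057 + 0.0231) ≈ 7.53387, so M₁ = 7.53387 × 71.27 ≈ 536.9389 billion.
After the change m₂ = (1 + 0.0231) / (0.2093 + 0.0057 + 0.0231) ≈ 4.29693, so M₂ = 4.29693 × 71.27 ≈ 306.2422 billion.
ΔM = M₂ − M₁ = 306.2422 − 536.9389 = -230.6967 billion.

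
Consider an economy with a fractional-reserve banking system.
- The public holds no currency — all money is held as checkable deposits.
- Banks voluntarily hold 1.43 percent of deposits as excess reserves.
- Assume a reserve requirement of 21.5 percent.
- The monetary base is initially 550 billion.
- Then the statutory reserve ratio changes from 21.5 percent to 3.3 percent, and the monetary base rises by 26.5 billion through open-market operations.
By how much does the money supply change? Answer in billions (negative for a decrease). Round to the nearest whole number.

Before: m₁ = 1 / (0.215 + 0.0143) ≈ 4.3611, MB₁ = 550, so M₁ = 4.3611 × 550 = 2398.605 billion.
After: m₂ = 1 / (0.033 + 0.0143) ≈ 21.1416, MB₂ = 550 + 26.5 = 576.5, so M₂ = 21.1416 × 576.5 = 12188.1324 billion.
ΔM = M₂ − M₁ = 12188.1324 − 2398.605 = 9789.5274 billion.

9790 billion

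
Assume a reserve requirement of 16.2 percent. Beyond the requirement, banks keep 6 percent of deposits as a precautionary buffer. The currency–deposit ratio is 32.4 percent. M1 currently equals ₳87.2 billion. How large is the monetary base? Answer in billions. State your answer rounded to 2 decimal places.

The money multiplier is m = (1 + c) / (rr + e + c) = (1 + 0.324) / (0.162 + 0.06 + 0.324) ≈ 2.42491.
MB = M / m = 87.2 / 2.42491 ≈ 35.9601 billion.

₳35.96 billion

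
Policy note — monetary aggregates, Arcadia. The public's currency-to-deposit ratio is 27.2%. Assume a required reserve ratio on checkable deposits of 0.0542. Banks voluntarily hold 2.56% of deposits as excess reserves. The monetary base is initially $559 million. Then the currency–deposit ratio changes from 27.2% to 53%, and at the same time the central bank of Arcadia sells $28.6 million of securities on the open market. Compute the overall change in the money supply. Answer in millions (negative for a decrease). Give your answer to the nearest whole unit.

-690 million

Before: m₁ = (1 + 0.272) / (0.0542 + 0.0256 + 0.272) ≈ 3.6157, MB₁ = 559, so M₁ = 3.6157 × 559 = 2021.1763 million.
After: m₂ = (1 + 0.53) / (0.0542 + 0.0256 + 0.53) ≈ 2.5090, MB₂ = 559 − 28.6 = 530.4, so M₂ = 2.5090 × 530.4 = 1330.7736 million.
ΔM = M₂ − M₁ = 1330.7736 − 2021.1763 = -690.4027 million.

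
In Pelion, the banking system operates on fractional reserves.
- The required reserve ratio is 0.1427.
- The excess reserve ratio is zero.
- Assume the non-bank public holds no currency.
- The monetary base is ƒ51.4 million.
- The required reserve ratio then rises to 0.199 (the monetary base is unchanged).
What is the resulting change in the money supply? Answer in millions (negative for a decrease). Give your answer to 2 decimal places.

-101.90 million

Initially m₁ = 1 / (0.1427) ≈ 7.00771, so M₁ = 7.00771 × 51.4 ≈ 360.1963 million.
After the change m₂ = 1 / (0.199) ≈ 5.02513, so M₂ = 5.02513 × 51.4 ≈ 258.2917 million.
ΔM = M₂ − M₁ = 258.2917 − 360.1963 = -101.9046 million.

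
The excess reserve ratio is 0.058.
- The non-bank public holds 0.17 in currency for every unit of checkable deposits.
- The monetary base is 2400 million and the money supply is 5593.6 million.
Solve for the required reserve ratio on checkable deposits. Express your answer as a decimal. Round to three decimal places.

0.274

Using m = M/MB = 5593.6/2400 ≈ 2.330667. Since m = (1 + c)/(c + rr + e), the denominator satisfies c + rr + e = (1 + c)/m = (1 + 0.17) / 2.330667 ≈ 0.502002.
With c = 0.17 and e = 0.058, the required reserve ratio on checkable deposits is 0.502002 − 0.17 − 0.058 = 0.274002.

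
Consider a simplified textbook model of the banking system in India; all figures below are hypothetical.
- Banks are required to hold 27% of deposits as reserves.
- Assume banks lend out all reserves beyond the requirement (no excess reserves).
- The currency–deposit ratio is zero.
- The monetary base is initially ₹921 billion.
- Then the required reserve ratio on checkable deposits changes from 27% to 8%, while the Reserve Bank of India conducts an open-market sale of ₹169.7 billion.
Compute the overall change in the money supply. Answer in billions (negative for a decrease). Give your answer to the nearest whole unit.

Before: m₁ = 1 / (0.27) ≈ 3.7037, MB₁ = 921, so M₁ = 3.7037 × 921 = 3411.1077 billion.
After: m₂ = 1 / (0.08) = 12.5, MB₂ = 921 − 169.7 = 751.3, so M₂ = 12.5 × 751.3 = 9391.25 billion.
ΔM = M₂ − M₁ = 9391.25 − 3411.1077 = 5980.1423 billion.

₹5980 billion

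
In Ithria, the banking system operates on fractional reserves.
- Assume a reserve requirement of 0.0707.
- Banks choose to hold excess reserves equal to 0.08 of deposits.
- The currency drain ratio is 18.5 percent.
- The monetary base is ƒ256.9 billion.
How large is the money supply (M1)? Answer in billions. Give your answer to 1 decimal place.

ƒ906.8 billion

The money multiplier is m = (1 + c) / (rr + e + c) = (1 + 0.185) / (0.0707 + 0.08 + 0.185) ≈ 3.52994.
So M = m × MB = 3.52994 × 256.9 ≈ 906.8416 billion.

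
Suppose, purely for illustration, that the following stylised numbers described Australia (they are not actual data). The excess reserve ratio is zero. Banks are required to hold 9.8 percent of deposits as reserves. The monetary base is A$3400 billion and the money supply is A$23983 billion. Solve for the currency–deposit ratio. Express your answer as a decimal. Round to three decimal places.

Using m = M/MB = 23983/3400 ≈ 7.053824. From m = (1 + c)/(c + rr + e), rearranging gives 1 + c = m·(c + rr + e), so c·(1 − m) = m·(rr + e) − 1.
Hence c = [m·(rr + e) − 1]/(1 − m) = [7.053824 × (0.098 + 0) − 1] / (1 − 7.053824) ≈ 0.050997.

0.051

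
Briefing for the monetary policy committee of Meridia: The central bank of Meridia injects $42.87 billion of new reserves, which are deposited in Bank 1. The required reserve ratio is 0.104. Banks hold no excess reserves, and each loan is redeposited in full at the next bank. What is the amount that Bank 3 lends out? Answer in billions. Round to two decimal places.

$30.84 billion

Each bank lends a fraction (1 − rr) = 0.8960 of the deposit it receives, so Bank 3 receives 42.87·0.8960^2 and lends 42.87·0.8960^3 ≈ 30.8374 billion.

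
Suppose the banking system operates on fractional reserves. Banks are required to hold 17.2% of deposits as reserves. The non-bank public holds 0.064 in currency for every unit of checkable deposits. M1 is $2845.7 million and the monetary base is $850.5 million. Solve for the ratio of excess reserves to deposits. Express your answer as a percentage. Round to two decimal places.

Using m = M/MB = 2845.7/850.5 ≈ 3.345914. Since m = (1 + c)/(c + rr + e), the denominator satisfies c + rr + e = (1 + c)/m = (1 + 0.064) / 3.345914 ≈ 0.318000.
With c = 0.064 and rr = 0.172, the ratio of excess reserves to deposits is 0.318000 − 0.064 − 0.172 = 0.082.

8.20%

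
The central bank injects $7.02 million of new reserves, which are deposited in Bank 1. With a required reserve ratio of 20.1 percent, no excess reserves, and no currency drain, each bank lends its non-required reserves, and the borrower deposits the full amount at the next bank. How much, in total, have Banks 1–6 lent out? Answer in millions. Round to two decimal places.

$20.64 million

Bank i lends (1 − rr)^i of the original deposit: Bank 1 lends 7.02·0.7990 ≈ 5.6090, Bank 2 lends 7.02·0.7990² ≈ 4.4816, and so on.
Summing a geometric series: total = 7.02·[0.7990·(1 − 0.7990^6) / (1 − 0.7990)] ≈ 20.6448 million.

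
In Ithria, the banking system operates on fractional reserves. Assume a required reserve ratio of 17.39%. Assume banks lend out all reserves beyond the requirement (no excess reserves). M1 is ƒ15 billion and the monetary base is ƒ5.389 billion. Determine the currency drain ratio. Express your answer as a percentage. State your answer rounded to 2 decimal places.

28.93%

Using m = M/MB = 15/5.389 ≈ 2.783448. From m = (1 + c)/(c + rr + e), rearranging gives 1 + c = m·(c + rr + e), so c·(1 − m) = m·(rr + e) − 1.
Hence c = [m·(rr + e) − 1]/(1 − m) = [2.783448 × (0.1739 + 0) − 1] / (1 − 2.783448) ≈ 0.289304.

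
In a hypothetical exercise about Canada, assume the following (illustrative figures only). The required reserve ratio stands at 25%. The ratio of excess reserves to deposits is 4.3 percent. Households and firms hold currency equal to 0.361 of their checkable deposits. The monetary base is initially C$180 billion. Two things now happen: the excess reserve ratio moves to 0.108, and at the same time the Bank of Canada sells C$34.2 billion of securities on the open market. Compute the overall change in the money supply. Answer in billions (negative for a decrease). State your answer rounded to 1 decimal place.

-98.6 billion

Before: m₁ = (1 + 0.361) / (0.25 + 0.043 + 0.361) ≈ 2.08104, MB₁ = 180, so M₁ = 2.08104 × 180 = 374.5872 billion.
After: m₂ = (1 + 0.361) / (0.25 + 0.108 + 0.361) ≈ 1.89291, MB₂ = 180 − 34.2 = 145.8, so M₂ = 1.89291 × 145.8 ≈ 275.9863 billion.
ΔM = M₂ − M₁ = 275.9863 − 374.5872 = -98.6009 billion.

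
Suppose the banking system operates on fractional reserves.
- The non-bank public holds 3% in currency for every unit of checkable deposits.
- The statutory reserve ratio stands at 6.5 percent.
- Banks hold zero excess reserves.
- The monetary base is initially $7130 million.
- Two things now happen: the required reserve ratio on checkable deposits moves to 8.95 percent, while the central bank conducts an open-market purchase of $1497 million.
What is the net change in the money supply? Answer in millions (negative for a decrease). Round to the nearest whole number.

-2946 million

Before: m₁ = (1 + 0.03) / (0.065 + 0.03) ≈ 10.84211, MB₁ = 7130, so M₁ = 10.84211 × 7130 = 77304.2443 million.
After: m₂ = (1 + 0.03) / (0.0895 + 0.03) ≈ 8.61925, MB₂ = 7130 + 1497 = 8627, so M₂ = 8.61925 × 8627 ≈ 74358.2697 million.
ΔM = M₂ − M₁ = 74358.2697 − 77304.2443 = -2945.9746 million.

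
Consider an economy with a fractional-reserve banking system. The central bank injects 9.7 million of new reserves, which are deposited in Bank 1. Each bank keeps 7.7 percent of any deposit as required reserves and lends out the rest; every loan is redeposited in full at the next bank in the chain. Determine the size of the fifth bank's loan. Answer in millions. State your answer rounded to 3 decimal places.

6.498 million

Each bank lends a fraction (1 − rr) = 0.9230 of the deposit it receives, so Bank 5 receives 9.7·0.9230^4 and lends 9.7·0.9230^5 ≈ 6.4980 million.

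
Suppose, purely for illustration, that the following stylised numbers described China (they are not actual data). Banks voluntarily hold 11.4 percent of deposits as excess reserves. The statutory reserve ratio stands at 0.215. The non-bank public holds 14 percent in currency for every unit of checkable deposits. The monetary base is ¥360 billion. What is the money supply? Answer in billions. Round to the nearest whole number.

The money multiplier is m = (1 + c) / (rr + e + c) = (1 + 0.14) / (0.215 + 0.114 + 0.14) ≈ 2.4307.
So M = m × MB = 2.4307 × 360 = 875.052 billion.

¥875 billion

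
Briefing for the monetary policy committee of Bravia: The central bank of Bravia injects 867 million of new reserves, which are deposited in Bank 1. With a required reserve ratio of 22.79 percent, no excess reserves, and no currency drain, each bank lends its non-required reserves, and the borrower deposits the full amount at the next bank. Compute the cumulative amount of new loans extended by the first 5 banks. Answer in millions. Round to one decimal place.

Bank i lends (1 − rr)^i of the original deposit: Bank 1 lends 867·0.7721 = 669.4107, Bank 2 lends 867·0.7721² ≈ 516.8520, and so on.
Summing a geometric series: total = 867·[0.7721·(1 − 0.7721^5) / (1 − 0.7721)] ≈ 2131.3353 million.

2131.3 million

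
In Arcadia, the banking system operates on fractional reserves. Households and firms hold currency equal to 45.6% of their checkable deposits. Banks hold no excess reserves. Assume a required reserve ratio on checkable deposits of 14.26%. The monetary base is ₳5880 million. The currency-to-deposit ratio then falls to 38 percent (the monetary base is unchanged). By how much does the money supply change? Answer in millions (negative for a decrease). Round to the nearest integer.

₳1225 million

Initially m₁ = (1 + 0.456) / (0.1426 + 0.456) ≈ 2.43234, so M₁ = 2.43234 × 5880 = 14302.1592 million.
After the change m₂ = (1 + 0.38) / (0.1426 + 0.38) ≈ 2.64064, so M₂ = 2.64064 × 5880 = 15526.9632 million.
ΔM = M₂ − M₁ = 15526.9632 − 14302.1592 = 1224.804 million.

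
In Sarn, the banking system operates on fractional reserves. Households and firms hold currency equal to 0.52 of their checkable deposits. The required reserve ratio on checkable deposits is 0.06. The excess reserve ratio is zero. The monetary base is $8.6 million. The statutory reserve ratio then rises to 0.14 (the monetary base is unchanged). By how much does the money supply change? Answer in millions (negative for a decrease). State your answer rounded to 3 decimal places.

-2.732 million

Initially m₁ = (1 + 0.52) / (0.06 + 0.52) ≈ 2.62069, so M₁ = 2.62069 × 8.6 ≈ 22.5379 million.
After the change m₂ = (1 + 0.52) / (0.14 + 0.52) ≈ 2.30303, so M₂ = 2.30303 × 8.6 ≈ 19.8061 million.
ΔM = M₂ − M₁ = 19.8061 − 22.5379 = -2.7318 million.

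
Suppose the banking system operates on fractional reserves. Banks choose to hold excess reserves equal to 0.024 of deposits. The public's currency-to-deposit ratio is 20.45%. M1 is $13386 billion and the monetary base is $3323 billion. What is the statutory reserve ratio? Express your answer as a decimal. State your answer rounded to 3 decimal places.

0.071

Using m = M/MB = 13386/3323 ≈ 4.028288. Since m = (1 + c)/(c + rr + e), the denominator satisfies c + rr + e = (1 + c)/m = (1 + 0.2045) / 4.028288 ≈ 0.299010.
With c = 0.2045 and e = 0.024, the statutory reserve ratio is 0.299010 − 0.2045 − 0.024 = 0.07051.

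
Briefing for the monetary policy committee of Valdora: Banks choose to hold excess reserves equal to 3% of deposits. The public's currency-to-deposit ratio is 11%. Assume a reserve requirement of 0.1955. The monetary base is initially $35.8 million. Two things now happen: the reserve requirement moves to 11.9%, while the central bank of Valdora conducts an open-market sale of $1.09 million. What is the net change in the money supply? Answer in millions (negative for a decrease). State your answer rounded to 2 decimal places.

$30.31 million

Before: m₁ = (1 + 0.11) / (0.1955 + 0.03 + 0.11) ≈ 3.30849, MB₁ = 35.8, so M₁ = 3.30849 × 35.8 ≈ 118.4439 million.
After: m₂ = (1 + 0.11) / (0.119 + 0.03 + 0.11) ≈ 4.28571, MB₂ = 35.8 − 1.09 = 34.71, so M₂ = 4.28571 × 34.71 ≈ 148.757 million.
ΔM = M₂ − M₁ = 148.757 − 118.4439 = 30.3131 million.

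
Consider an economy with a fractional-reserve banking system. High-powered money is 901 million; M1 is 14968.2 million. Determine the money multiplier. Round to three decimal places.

16.613

The money multiplier is m = M / MB = 14968.2 / 901 ≈ 16.61287.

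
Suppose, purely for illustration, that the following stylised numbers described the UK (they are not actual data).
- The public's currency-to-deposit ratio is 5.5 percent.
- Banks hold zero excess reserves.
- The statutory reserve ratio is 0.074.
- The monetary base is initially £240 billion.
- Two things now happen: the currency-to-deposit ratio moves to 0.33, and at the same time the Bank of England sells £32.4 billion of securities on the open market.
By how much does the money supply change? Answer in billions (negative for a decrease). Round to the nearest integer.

-1279 billion

Before: m₁ = (1 + 0.055) / (0.074 + 0.055) ≈ 8.1783, MB₁ = 240, so M₁ = 8.1783 × 240 = 1962.792 billion.
After: m₂ = (1 + 0.33) / (0.074 + 0.33) ≈ 3.2921, MB₂ = 240 − 32.4 = 207.6, so M₂ = 3.2921 × 207.6 ≈ 683.44 billion.
ΔM = M₂ − M₁ = 683.44 − 1962.792 = -1279.352 billion.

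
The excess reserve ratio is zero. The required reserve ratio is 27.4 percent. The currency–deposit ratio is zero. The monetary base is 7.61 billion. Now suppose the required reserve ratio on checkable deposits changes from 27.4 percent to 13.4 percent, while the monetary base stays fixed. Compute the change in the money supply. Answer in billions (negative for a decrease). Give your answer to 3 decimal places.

29.017 billion

Initially m₁ = 1 / (0.274) ≈ 3.64964, so M₁ = 3.64964 × 7.61 ≈ 27.7738 billion.
After the change m₂ = 1 / (0.134) ≈ 7.46269, so M₂ = 7.46269 × 7.61 ≈ 56.7911 billion.
ΔM = M₂ − M₁ = 56.7911 − 27.7738 = 29.0173 billion.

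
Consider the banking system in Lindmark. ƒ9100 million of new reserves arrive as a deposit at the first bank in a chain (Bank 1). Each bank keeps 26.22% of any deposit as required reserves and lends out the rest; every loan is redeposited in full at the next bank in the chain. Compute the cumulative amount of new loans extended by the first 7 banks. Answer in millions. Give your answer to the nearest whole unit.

ƒ22559 million

Bank i lends (1 − rr)^i of the original deposit: Bank 1 lends 9100·0.7378 = 6713.9800, Bank 2 lends 9100·0.7378² ≈ 4953.5744, and so on.
Summing a geometric series: total = 9100·[0.7378·(1 − 0.7378^7) / (1 − 0.7378)] ≈ 22559.0121 million.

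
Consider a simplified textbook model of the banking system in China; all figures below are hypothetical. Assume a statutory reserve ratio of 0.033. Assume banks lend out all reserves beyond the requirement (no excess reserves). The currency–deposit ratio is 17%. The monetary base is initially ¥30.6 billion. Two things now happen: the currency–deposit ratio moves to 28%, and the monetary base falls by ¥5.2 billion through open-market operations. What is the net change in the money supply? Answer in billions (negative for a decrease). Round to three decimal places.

-72.492 billion

Before: m₁ = (1 + 0.17) / (0.033 + 0.17) ≈ 5.763547, MB₁ = 30.6, so M₁ = 5.763547 × 30.6 ≈ 176.3645 billion.
After: m₂ = (1 + 0.28) / (0.033 + 0.28) ≈ 4.089457, MB₂ = 30.6 − 5.2 = 25.4, so M₂ = 4.089457 × 25.4 ≈ 103.8722 billion.
ΔM = M₂ − M₁ = 103.8722 − 176.3645 = -72.4923 billion.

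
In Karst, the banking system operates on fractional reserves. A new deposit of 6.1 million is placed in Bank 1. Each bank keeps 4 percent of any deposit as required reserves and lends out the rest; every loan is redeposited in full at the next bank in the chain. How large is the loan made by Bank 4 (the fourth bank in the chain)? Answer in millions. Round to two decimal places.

5.18 million

Each bank lends a fraction (1 − rr) = 0.9600 of the deposit it receives, so Bank 4 receives 6.1·0.9600^3 and lends 6.1·0.9600^4 ≈ 5.1810 million.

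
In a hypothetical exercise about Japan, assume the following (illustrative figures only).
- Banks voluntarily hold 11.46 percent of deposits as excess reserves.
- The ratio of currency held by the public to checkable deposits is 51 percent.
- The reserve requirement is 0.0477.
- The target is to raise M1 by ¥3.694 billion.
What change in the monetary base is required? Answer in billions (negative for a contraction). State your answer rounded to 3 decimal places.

The money multiplier is m = (1 + c) / (rr + e + c) = (1 + 0.51) / (0.0477 + 0.1146 + 0.51) ≈ 2.24602.
ΔMB = ΔM / m = (+3.694) / 2.24602 ≈ 1.6447 billion.

¥1.645 billion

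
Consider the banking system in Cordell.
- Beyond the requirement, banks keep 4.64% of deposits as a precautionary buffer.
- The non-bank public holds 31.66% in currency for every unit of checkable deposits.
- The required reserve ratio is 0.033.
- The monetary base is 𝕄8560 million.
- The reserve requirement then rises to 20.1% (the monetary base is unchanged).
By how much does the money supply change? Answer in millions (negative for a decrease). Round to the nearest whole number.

Initially m₁ = (1 + 0.3166) / (0.033 + 0.0464 + 0.3166) ≈ 3.32475, so M₁ = 3.32475 × 8560 = 28459.86 million.
After the change m₂ = (1 + 0.3166) / (0.201 + 0.0464 + 0.3166) ≈ 2.33440, so M₂ = 2.33440 × 8560 = 19982.464 million.
ΔM = M₂ − M₁ = 19982.464 − 28459.86 = -8477.396 million.

-8477 million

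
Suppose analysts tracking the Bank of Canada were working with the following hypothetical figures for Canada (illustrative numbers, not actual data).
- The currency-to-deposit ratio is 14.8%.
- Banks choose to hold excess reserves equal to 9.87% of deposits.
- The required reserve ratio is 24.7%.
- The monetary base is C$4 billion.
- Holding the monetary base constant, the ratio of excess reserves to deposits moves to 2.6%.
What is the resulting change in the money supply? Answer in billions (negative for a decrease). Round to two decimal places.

Initially m₁ = (1 + 0.148) / (0.247 + 0.0987 + 0.148) ≈ 2.3253, so M₁ = 2.3253 × 4 = 9.3012 billion.
After the change m₂ = (1 + 0.148) / (0.247 + 0.026 + 0.148) ≈ 2.7268, so M₂ = 2.7268 × 4 = 10.9072 billion.
ΔM = M₂ − M₁ = 10.9072 − 9.3012 = 1.606 billion.

C$1.61 billion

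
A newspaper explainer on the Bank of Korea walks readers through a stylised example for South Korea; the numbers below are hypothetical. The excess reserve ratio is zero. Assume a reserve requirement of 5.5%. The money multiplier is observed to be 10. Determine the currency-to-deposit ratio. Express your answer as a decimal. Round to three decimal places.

0.050

Using m = 10. From m = (1 + c)/(c + rr + e), rearranging gives 1 + c = m·(c + rr + e), so c·(1 − m) = m·(rr + e) − 1.
Hence c = [m·(rr + e) − 1]/(1 − m) = [10 × (0.055 + 0) − 1] / (1 − 10) = 0.050000.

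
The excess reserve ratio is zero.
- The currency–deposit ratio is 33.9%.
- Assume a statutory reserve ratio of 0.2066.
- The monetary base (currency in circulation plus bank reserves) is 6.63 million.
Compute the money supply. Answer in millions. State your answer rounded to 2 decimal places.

The money multiplier is m = (1 + c) / (rr + c) = (1 + 0.339) / (0.2066 + 0.339) ≈ 2.4542.
So M = m × MB = 2.4542 × 6.63 ≈ 16.2713 million.

16.27 million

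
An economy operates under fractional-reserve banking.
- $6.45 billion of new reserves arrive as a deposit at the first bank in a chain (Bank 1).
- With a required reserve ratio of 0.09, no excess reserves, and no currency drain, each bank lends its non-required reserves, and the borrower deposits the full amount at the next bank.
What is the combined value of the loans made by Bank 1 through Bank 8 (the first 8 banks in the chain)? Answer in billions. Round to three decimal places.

Bank i lends (1 − rr)^i of the original deposit: Bank 1 lends 6.45·0.9100 = 5.8695, Bank 2 lends 6.45·0.9100² ≈ 5.3412, and so on.
Summing a geometric series: total = 6.45·[0.9100·(1 − 0.9100^8) / (1 − 0.9100)] ≈ 34.5484 billion.

$34.548 billion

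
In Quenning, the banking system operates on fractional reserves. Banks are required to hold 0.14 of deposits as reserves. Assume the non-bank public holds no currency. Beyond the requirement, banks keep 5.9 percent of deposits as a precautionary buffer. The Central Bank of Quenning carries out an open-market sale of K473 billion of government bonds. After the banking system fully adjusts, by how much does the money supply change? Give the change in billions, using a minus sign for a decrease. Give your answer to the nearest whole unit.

-2377 billion

The money multiplier is m = 1 / (rr + e) = 1 / (0.14 + 0.059) ≈ 5.0251.
The sale removes 473 billion of base, so ΔM = m × ΔMB = 5.0251 × (−473) = -2376.8723 billion.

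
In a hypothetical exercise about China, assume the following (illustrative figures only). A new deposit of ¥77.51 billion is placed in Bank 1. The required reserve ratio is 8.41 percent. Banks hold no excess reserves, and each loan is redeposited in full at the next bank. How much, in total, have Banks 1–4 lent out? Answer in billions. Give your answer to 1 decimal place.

Bank i lends (1 − rr)^i of the original deposit: Bank 1 lends 77.51·0.9159 ≈ 70.9914, Bank 2 lends 77.51·0.9159² ≈ 65.0210, and so on.
Summing a geometric series: total = 77.51·[0.9159·(1 − 0.9159^4) / (1 − 0.9159)] ≈ 250.1096 billion.

¥250.1 billion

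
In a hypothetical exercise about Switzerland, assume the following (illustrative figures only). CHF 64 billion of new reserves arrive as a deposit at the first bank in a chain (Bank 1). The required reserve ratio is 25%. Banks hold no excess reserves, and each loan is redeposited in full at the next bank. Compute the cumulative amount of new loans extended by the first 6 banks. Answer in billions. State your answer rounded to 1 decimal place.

CHF 157.8 billion

Bank i lends (1 − rr)^i of the original deposit: Bank 1 lends 64·0.7500 = 48.0000, Bank 2 lends 64·0.7500² = 36.0000, and so on.
Summing a geometric series: total = 64·[0.7500·(1 − 0.7500^6) / (1 − 0.7500)] ≈ 157.8281 billion.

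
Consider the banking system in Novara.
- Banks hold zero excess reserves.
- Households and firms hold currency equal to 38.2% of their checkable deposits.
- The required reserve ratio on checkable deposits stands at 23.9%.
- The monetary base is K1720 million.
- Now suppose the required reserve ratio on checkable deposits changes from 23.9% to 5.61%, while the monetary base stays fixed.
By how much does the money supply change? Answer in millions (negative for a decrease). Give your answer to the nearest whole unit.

Initially m₁ = (1 + 0.382) / (0.239 + 0.382) ≈ 2.22544, so M₁ = 2.22544 × 1720 = 3827.7568 million.
After the change m₂ = (1 + 0.382) / (0.0561 + 0.382) ≈ 3.15453, so M₂ = 3.15453 × 1720 = 5425.7916 million.
ΔM = M₂ − M₁ = 5425.7916 − 3827.7568 = 1598.0348 million.

K1598 million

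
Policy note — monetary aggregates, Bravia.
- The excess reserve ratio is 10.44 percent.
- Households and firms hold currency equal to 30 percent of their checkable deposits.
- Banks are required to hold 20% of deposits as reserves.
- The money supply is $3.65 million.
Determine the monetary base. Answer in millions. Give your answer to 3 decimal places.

$1.697 million

The money multiplier is m = (1 + c) / (rr + e + c) = (1 + 0.3) / (0.2 + 0.1044 + 0.3) ≈ 2.15089.
MB = M / m = 3.65 / 2.15089 ≈ 1.697 million.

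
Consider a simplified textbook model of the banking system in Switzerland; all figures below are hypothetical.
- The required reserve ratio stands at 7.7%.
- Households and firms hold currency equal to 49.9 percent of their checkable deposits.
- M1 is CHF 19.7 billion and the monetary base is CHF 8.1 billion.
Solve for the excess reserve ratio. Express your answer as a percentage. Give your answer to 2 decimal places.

4.03%

Using m = M/MB = 19.7/8.1 ≈ 2.432099. Since m = (1 + c)/(c + rr + e), the denominator satisfies c + rr + e = (1 + c)/m = (1 + 0.499) / 2.432099 ≈ 0.616340.
With c = 0.499 and rr = 0.077, the excess reserve ratio is 0.616340 − 0.499 − 0.077 = 0.04034.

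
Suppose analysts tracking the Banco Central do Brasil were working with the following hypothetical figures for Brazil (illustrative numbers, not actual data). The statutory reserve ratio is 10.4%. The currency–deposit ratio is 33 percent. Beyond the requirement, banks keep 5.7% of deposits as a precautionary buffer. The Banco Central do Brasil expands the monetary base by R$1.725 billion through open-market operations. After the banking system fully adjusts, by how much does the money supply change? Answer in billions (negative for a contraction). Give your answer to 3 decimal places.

The money multiplier is m = (1 + c) / (rr + e + c) = (1 + 0.33) / (0.104 + 0.057 + 0.33) ≈ 2.70876.
The purchase adds 1.725 billion of base, so ΔM = m × ΔMB = 2.70876 × (+1.725) ≈ 4.6726 billion.

R$4.673 billion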